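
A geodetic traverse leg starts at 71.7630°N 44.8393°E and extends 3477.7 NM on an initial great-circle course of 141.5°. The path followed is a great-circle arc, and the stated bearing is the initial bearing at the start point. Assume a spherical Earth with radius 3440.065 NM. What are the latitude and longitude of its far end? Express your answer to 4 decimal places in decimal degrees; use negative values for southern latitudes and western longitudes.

latitude 17.2693°, longitude 78.3696°

Central angle δ = d/R = 1.010940 rad.
With φ₁ = 71.7630° = 1.252501 rad and θ = 141.5° = 2.469641 rad:
Destination latitude: φ₂ = arcsin( sin φ₁ cos δ + cos φ₁ sin δ cos θ ) = arcsin(0.296864) = 17.2693°.
For the longitude increment, Δλ = atan2( sin θ sin δ cos φ₁, cos δ − sin φ₁ sin φ₂ ) = atan2(0.165073, 0.249112) = 33.5303°.
λ₂ = λ₁ + Δλ = 78.3696°.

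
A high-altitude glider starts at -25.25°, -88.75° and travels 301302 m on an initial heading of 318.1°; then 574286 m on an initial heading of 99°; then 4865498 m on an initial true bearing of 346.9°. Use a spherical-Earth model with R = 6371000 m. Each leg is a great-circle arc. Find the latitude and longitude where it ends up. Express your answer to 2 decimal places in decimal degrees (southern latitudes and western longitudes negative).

Apply the spherical direct solution leg by leg, carrying full precision between legs.
Leg 1: from (-25.25°, -88.75°), δ = 301302/6371000 = 0.047293 rad, θ = 318.1° → φ = -23.22°, λ = -90.72°.
Leg 2: from (-23.22°, -90.72°), δ = 574286/6371000 = 0.090141 rad, θ = 99° → φ = -23.93°, λ = -85.14°.
Leg 3: from (-23.93°, -85.14°), δ = 4865498/6371000 = 0.763695 rad, θ = 346.9° → φ = 18.83°, λ = -94.67°.

latitude 18.83°, longitude -94.67°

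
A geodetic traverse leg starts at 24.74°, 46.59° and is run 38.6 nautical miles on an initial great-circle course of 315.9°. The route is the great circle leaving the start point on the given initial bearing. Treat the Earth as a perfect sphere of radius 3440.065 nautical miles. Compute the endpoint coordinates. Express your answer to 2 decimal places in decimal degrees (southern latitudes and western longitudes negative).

latitude 25.20°, longitude 46.10°

Central angle δ = d/R = 0.011221 rad.
Start latitude φ₁ = 0.431794 rad; initial bearing θ = 5.513495 rad.
sin φ₂ = sin φ₁ cos δ + cos φ₁ sin δ cos θ = (0.418501)(0.999937) + (0.908216)(0.011220)(0.718126) = 0.425793
φ₂ = asin(0.425793) = 0.439838 rad = 25.20°.
For the longitude increment, Δλ = atan2( sin θ sin δ cos φ₁, cos δ − sin φ₁ sin φ₂ ) = atan2(-0.007092, 0.821742) = -0.49°.
Hence λ₂ = 46.59° + -0.49° = 46.10°.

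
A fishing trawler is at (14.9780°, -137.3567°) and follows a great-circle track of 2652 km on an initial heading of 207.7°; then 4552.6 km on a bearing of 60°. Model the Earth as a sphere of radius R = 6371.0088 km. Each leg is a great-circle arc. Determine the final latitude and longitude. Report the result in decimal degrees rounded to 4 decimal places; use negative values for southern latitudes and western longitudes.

Apply the spherical direct solution leg by leg, carrying full precision between legs.
Leg 1: from (14.9780°, -137.3567°), δ = 2652/6371.0088 = 0.416261 rad, θ = 207.7° → φ = -6.2843°, λ = -148.2565°.
Leg 2: from (-6.2843°, -148.2565°), δ = 4552.6/6371.0088 = 0.714581 rad, θ = 60° → φ = 14.0636°, λ = -112.4505°.

latitude 14.0636°, longitude -112.4505°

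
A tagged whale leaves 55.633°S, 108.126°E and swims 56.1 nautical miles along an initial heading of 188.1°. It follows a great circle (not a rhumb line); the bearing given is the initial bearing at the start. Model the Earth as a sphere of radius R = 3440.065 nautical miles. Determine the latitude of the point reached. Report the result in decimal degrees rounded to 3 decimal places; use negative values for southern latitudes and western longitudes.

δ = 56.1/3440.065 = 0.016308 rad (0.9344°).
Start latitude φ₁ = -0.970979 rad; initial bearing θ = 3.282964 rad.
Destination latitude: φ₂ = arcsin( sin φ₁ cos δ + cos φ₁ sin δ cos θ ) = arcsin(-0.834442) = -56.558°.
Δλ = atan2( sin θ sin δ cos φ₁ , cos δ − sin φ₁ sin φ₂ ) = atan2(-0.001297, 0.311086) = -0.004169 rad = -0.239°.
Hence λ₂ = 108.126° + -0.239° = 107.887°.

latitude -56.558°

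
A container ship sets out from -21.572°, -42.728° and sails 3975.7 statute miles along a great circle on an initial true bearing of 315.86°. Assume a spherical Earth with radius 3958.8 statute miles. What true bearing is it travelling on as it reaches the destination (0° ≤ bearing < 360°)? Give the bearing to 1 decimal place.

final bearing 315.9°

Angular distance δ = d/R = 3975.7 / 3958.8 = 1.004269 rad.
With φ₁ = -21.572° = -0.376502 rad and θ = 315.86° = 5.512797 rad:
sin φ₂ = sin φ₁ cos δ + cos φ₁ sin δ cos θ = (-0.367670)(0.536705) + (0.929956)(0.843770)(0.717640) = 0.365780
φ₂ = asin(0.365780) = 0.374470 rad = 21.456°.
For the longitude increment, Δλ = atan2( sin θ sin δ cos φ₁, cos δ − sin φ₁ sin φ₂ ) = atan2(-0.546454, 0.671191) = -39.151°.
λ₂ = λ₁ + Δλ = -81.879°.
The forward bearing on arrival equals the back-azimuth from the destination plus 180°.
Back-azimuth from P₂ (21.5°, -81.9°) to P₁ (-21.6°, -42.7°), with Δλ' = λ₁ − λ₂ = 39.2°: atan2( sin Δλ' cos φ₁ , cos φ₂ sin φ₁ − sin φ₂ cos φ₁ cos Δλ' ) = 135.9°.
Final bearing = (135.9° + 180°) mod 360° = 315.9°.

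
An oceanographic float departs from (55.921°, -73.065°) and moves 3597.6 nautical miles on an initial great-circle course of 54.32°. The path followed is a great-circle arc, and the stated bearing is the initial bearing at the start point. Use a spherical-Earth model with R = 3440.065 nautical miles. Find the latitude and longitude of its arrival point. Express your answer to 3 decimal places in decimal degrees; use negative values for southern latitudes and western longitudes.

Angular distance δ = d/R = 3597.6 / 3440.065 = 1.045794 rad.
Start latitude φ₁ = 0.976006 rad; initial bearing θ = 0.948063 rad.
sin φ₂ = sin φ₁ cos δ + cos φ₁ sin δ cos θ = (0.828266)(0.501215) + (0.560335)(0.865323)(0.583258) = 0.697944
φ₂ = asin(0.697944) = 0.772522 rad = 44.262°.
For the longitude increment, Δλ = atan2( sin θ sin δ cos φ₁, cos δ − sin φ₁ sin φ₂ ) = atan2(0.393855, -0.076868) = 101.044°.
λ₂ = λ₁ + Δλ = 27.979°.

latitude 44.262°, longitude 27.979°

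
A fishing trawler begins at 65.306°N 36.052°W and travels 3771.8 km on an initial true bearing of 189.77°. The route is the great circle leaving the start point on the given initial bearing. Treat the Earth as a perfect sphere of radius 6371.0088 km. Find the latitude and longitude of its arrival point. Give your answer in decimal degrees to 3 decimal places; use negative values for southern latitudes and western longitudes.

latitude 31.613°, longitude -42.436°

Central angle δ = d/R = 0.592026 rad.
With φ₁ = 65.306° = 1.139805 rad and θ = 189.77° = 3.312111 rad:
Destination latitude: φ₂ = arcsin( sin φ₁ cos δ + cos φ₁ sin δ cos θ ) = arcsin(0.524174) = 31.613°.
Then Δλ = atan2(-0.039561, 0.353573) = -0.111427 rad, from sin θ sin δ cos φ₁ over cos δ − sin φ₁ sin φ₂.
λ₂ = -36.052° + -6.384° = -42.436°.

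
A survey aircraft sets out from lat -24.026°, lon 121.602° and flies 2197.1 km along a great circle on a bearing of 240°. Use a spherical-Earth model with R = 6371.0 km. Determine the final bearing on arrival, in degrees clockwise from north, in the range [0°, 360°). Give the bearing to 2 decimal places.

The arc subtends δ = 2197.1/6371 = 0.344860 rad at the centre.
With φ₁ = -24.026° = -0.419333 rad and θ = 240° = 4.188790 rad:
Applying the spherical law of cosines for sides, sin φ₂ = sin φ₁ cos δ + cos φ₁ sin δ cos θ = -0.537567, so φ₂ = -32.518°.
Then Δλ = atan2(-0.267407, 0.722252) = -0.354591 rad, from sin θ sin δ cos φ₁ over cos δ − sin φ₁ sin φ₂.
Hence λ₂ = 121.602° + -20.317° = 101.285°.
The forward bearing on arrival equals the back-azimuth from the destination plus 180°.
Back-azimuth from P₂ (-32.52°, 101.29°) to P₁ (-24.03°, 121.60°), with Δλ' = λ₁ − λ₂ = 20.32°: atan2( sin Δλ' cos φ₁ , cos φ₂ sin φ₁ − sin φ₂ cos φ₁ cos Δλ' ) = 69.73°.
Final bearing = (69.73° + 180°) mod 360° = 249.73°.

final bearing 249.73°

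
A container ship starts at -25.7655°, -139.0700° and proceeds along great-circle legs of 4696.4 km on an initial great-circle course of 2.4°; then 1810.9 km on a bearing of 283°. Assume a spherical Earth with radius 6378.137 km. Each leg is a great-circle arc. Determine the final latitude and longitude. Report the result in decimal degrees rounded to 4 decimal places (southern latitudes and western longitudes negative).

latitude 19.3508°, longitude -154.2055°

Apply the spherical direct solution leg by leg, carrying full precision between legs.
Leg 1: from (-25.7655°, -139.0700°), δ = 4696.4/6378.137 = 0.736328 rad, θ = 2.4° → φ = 16.3913°, λ = -137.3902°.
Leg 2: from (16.3913°, -137.3902°), δ = 1810.9/6378.137 = 0.283923 rad, θ = 283° → φ = 19.3508°, λ = -154.2055°.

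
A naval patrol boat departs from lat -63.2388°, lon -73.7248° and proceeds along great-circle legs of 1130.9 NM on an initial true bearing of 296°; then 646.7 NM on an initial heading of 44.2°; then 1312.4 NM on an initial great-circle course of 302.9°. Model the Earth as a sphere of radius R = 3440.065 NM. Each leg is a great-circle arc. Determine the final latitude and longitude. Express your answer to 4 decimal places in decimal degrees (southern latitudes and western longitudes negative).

Apply the spherical direct solution leg by leg, carrying full precision between legs.
Leg 1: from (-63.2388°, -73.7248°), δ = 1130.9/3440.065 = 0.328744 rad, θ = 296° → φ = -51.3842°, λ = -101.4325°.
Leg 2: from (-51.3842°, -101.4325°), δ = 646.7/3440.065 = 0.187991 rad, θ = 44.2° → φ = -43.1543°, λ = -91.1443°.
Leg 3: from (-43.1543°, -91.1443°), δ = 1312.4/3440.065 = 0.381504 rad, θ = 302.9° → φ = -29.1607°, λ = -112.1203°.

latitude -29.1607°, longitude -112.1203°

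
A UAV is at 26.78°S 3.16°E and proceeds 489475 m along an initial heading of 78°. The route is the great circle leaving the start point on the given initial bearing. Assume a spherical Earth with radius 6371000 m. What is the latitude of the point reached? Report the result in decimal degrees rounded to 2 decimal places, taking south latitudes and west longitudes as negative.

latitude -25.78°

Central angle δ = d/R = 0.076829 rad.
Start latitude φ₁ = -0.467399 rad; initial bearing θ = 1.361357 rad.
Applying the spherical law of cosines for sides, sin φ₂ = sin φ₁ cos δ + cos φ₁ sin δ cos θ = -0.434991, so φ₂ = -25.78°.
Then Δλ = atan2(0.067023, 0.801058) = 0.083474 rad, from sin θ sin δ cos φ₁ over cos δ − sin φ₁ sin φ₂.
λ₂ = 3.16° + 4.78° = 7.94°.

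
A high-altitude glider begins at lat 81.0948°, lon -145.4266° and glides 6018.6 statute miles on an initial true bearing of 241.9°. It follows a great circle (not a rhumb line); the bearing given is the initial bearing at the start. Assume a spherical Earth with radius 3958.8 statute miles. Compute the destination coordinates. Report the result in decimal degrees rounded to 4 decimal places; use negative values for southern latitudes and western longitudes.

δ = 6018.6/3958.8 = 1.520309 rad (87.1073°).
Converting: φ₁ = 1.415371 rad, θ = 4.221951 rad.
Applying the spherical law of cosines for sides, sin φ₂ = sin φ₁ cos δ + cos φ₁ sin δ cos θ = -0.022962, so φ₂ = -1.3158°.
Δλ = atan2( sin θ sin δ cos φ₁ , cos δ − sin φ₁ sin φ₂ ) = atan2(-0.136379, 0.073151) = -1.078469 rad = -61.7917°.
λ₂ = -145.4266° + -61.7917° = -207.2183°, normalized to (−180°, 180°] → 152.7817°.

latitude -1.3158°, longitude 152.7817°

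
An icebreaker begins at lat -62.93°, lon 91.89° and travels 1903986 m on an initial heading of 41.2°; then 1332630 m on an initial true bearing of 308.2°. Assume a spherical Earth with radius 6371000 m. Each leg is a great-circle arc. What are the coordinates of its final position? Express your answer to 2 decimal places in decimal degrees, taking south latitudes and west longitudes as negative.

latitude -40.46°, longitude 96.56°

Apply the spherical direct solution leg by leg, carrying full precision between legs.
Leg 1: from (-62.93°, 91.89°), δ = 1903986/6371000 = 0.298852 rad, θ = 41.2° → φ = -48.61°, λ = 108.94°.
Leg 2: from (-48.61°, 108.94°), δ = 1332630/6371000 = 0.209171 rad, θ = 308.2° → φ = -40.46°, λ = 96.56°.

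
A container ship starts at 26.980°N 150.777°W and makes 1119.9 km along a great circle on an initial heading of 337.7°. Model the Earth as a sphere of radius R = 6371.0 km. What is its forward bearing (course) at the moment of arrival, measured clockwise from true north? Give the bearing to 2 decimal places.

final bearing 335.22°

The arc subtends δ = 1119.9/6371 = 0.175781 rad at the centre.
Converting: φ₁ = 0.470890 rad, θ = 5.893977 rad.
Applying the spherical law of cosines for sides, sin φ₂ = sin φ₁ cos δ + cos φ₁ sin δ cos θ = 0.590877, so φ₂ = 36.219°.
For the longitude increment, Δλ = atan2( sin θ sin δ cos φ₁, cos δ − sin φ₁ sin φ₂ ) = atan2(-0.059136, 0.716522) = -4.718°.
λ₂ = λ₁ + Δλ = -155.495°.
The forward bearing on arrival equals the back-azimuth from the destination plus 180°.
Back-azimuth from P₂ (36.22°, -155.50°) to P₁ (26.98°, -150.78°), with Δλ' = λ₁ − λ₂ = 4.72°: atan2( sin Δλ' cos φ₁ , cos φ₂ sin φ₁ − sin φ₂ cos φ₁ cos Δλ' ) = 155.22°.
Final bearing = (155.22° + 180°) mod 360° = 335.22°.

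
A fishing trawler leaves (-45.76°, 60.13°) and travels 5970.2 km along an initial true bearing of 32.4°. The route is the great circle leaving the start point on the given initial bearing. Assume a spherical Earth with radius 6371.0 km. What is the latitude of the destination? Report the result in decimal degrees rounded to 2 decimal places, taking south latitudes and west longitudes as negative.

Angular distance δ = d/R = 5970.2 / 6371 = 0.937090 rad.
Start latitude φ₁ = -0.798663 rad; initial bearing θ = 0.565487 rad.
Destination latitude: φ₂ = arcsin( sin φ₁ cos δ + cos φ₁ sin δ cos θ ) = arcsin(0.050466) = 2.89°.
Then Δλ = atan2(0.301245, 0.628291) = 0.447087 rad, from sin θ sin δ cos φ₁ over cos δ − sin φ₁ sin φ₂.
λ₂ = λ₁ + Δλ = 85.75°.

latitude 2.89°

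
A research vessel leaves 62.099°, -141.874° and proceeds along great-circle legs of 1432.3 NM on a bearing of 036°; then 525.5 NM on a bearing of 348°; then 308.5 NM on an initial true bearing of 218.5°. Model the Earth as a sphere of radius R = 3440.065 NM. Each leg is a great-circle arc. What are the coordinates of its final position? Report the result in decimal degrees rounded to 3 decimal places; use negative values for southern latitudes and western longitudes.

Apply the spherical direct solution leg by leg, carrying full precision between legs.
Leg 1: from (62.099°, -141.874°), δ = 1432.3/3440.065 = 0.416358 rad, θ = 36° → φ = 74.021°, λ = -82.155°.
Leg 2: from (74.021°, -82.155°), δ = 525.5/3440.065 = 0.152759 rad, θ = 348° → φ = 82.368°, λ = -95.937°.
Leg 3: from (82.368°, -95.937°), δ = 308.5/3440.065 = 0.089679 rad, θ = 218.5° → φ = 77.918°, λ = -111.385°.

latitude 77.918°, longitude -111.385°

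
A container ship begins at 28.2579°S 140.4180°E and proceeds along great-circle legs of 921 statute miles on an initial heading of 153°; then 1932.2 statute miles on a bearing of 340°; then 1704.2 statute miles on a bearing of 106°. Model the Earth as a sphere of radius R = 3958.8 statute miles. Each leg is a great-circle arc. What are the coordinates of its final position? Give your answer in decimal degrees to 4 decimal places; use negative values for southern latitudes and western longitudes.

Apply the spherical direct solution leg by leg, carrying full precision between legs.
Leg 1: from (-28.2579°, 140.4180°), δ = 921/3958.8 = 0.232646 rad, θ = 153° → φ = -39.9134°, λ = 148.2612°.
Leg 2: from (-39.9134°, 148.2612°), δ = 1932.2/3958.8 = 0.488077 rad, θ = 340° → φ = -13.2221°, λ = 138.7785°.
Leg 3: from (-13.2221°, 138.7785°), δ = 1704.2/3958.8 = 0.430484 rad, θ = 106° → φ = -18.6530°, λ = 163.8269°.

latitude -18.6530°, longitude 163.8269°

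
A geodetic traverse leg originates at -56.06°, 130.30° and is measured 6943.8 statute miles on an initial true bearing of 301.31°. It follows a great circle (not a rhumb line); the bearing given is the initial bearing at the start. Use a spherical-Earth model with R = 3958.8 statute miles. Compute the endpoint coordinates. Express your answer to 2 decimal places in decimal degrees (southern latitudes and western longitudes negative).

δ = 6943.8/3958.8 = 1.754016 rad (100.4977°).
Start latitude φ₁ = -0.978432 rad; initial bearing θ = 5.258852 rad.
Applying the spherical law of cosines for sides, sin φ₂ = sin φ₁ cos δ + cos φ₁ sin δ cos θ = 0.436442, so φ₂ = 25.88°.
For the longitude increment, Δλ = atan2( sin θ sin δ cos φ₁, cos δ − sin φ₁ sin φ₂ ) = atan2(-0.469030, 0.179885) = -69.02°.
Hence λ₂ = 130.30° + -69.02° = 61.28°.

latitude 25.88°, longitude 61.28°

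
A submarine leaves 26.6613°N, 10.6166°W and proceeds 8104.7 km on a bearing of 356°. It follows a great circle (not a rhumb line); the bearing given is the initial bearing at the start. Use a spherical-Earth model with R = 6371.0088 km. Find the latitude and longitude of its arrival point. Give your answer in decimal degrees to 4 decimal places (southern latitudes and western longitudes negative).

latitude 79.7578°, longitude -168.5959°

The arc subtends δ = 8104.7/6371.0088 = 1.272122 rad at the centre.
Converting: φ₁ = 0.465327 rad, θ = 6.213372 rad.
sin φ₂ = sin φ₁ cos δ + cos φ₁ sin δ cos θ = (0.448715)(0.294254) + (0.893675)(0.955727)(0.997564) = 0.984065
φ₂ = asin(0.984065) = 1.392036 rad = 79.7578°.
Then Δλ = atan2(-0.059580, -0.147312) = -2.757259 rad, from sin θ sin δ cos φ₁ over cos δ − sin φ₁ sin φ₂.
λ₂ = λ₁ + Δλ = -168.5959°.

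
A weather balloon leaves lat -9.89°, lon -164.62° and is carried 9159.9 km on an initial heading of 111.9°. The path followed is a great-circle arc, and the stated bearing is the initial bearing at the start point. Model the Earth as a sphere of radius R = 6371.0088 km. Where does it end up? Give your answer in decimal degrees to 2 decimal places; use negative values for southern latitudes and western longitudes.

Central angle δ = d/R = 1.437747 rad.
Start latitude φ₁ = -0.172613 rad; initial bearing θ = 1.953023 rad.
Applying the spherical law of cosines for sides, sin φ₂ = sin φ₁ cos δ + cos φ₁ sin δ cos θ = -0.386982, so φ₂ = -22.77°.
Then Δλ = atan2(0.905970, 0.066190) = 1.497866 rad, from sin θ sin δ cos φ₁ over cos δ − sin φ₁ sin φ₂.
Hence λ₂ = -164.62° + 85.82° = -78.80°.

latitude -22.77°, longitude -78.80°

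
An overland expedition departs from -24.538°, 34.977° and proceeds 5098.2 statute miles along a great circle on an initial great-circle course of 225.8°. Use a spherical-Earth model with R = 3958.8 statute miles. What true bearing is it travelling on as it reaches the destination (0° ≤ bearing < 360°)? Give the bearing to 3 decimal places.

Central angle δ = d/R = 1.287814 rad.
With φ₁ = -24.538° = -0.428269 rad and θ = 225.8° = 3.940953 rad:
Applying the spherical law of cosines for sides, sin φ₂ = sin φ₁ cos δ + cos φ₁ sin δ cos θ = -0.724937, so φ₂ = -46.464°.
Δλ = atan2( sin θ sin δ cos φ₁ , cos δ − sin φ₁ sin φ₂ ) = atan2(-0.626225, -0.021844) = -1.605664 rad = -91.998°.
λ₂ = 34.977° + -91.998° = -57.021°.
The forward bearing on arrival equals the back-azimuth from the destination plus 180°.
Back-azimuth from P₂ (-46.464°, -57.021°) to P₁ (-24.538°, 34.977°), with Δλ' = λ₁ − λ₂ = 91.998°: atan2( sin Δλ' cos φ₁ , cos φ₂ sin φ₁ − sin φ₂ cos φ₁ cos Δλ' ) = 108.775°.
Final bearing = (108.775° + 180°) mod 360° = 288.775°.

final bearing 288.775°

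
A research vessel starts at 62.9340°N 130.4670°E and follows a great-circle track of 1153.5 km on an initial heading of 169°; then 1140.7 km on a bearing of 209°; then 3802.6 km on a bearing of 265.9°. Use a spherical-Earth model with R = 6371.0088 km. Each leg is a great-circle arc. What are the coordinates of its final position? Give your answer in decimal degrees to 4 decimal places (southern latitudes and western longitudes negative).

Apply the spherical direct solution leg by leg, carrying full precision between legs.
Leg 1: from (62.9340°, 130.4670°), δ = 1153.5/6371.0088 = 0.181055 rad, θ = 169° → φ = 52.7024°, λ = 133.7175°.
Leg 2: from (52.7024°, 133.7175°), δ = 1140.7/6371.0088 = 0.179045 rad, θ = 209° → φ = 43.5035°, λ = 126.8811°.
Leg 3: from (43.5035°, 126.8811°), δ = 3802.6/6371.0088 = 0.596860 rad, θ = 265.9° → φ = 32.6993°, λ = 85.1075°.

latitude 32.6993°, longitude 85.1075°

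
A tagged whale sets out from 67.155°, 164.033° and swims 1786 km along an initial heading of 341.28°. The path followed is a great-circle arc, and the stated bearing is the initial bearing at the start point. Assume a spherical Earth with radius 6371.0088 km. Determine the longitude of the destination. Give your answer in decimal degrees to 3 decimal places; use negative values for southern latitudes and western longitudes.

longitude 130.024°

Central angle δ = d/R = 0.280332 rad.
Converting: φ₁ = 1.172076 rad, θ = 5.956460 rad.
Destination latitude: φ₂ = arcsin( sin φ₁ cos δ + cos φ₁ sin δ cos θ ) = arcsin(0.987318) = 80.865°.
Δλ = atan2( sin θ sin δ cos φ₁ , cos δ − sin φ₁ sin φ₂ ) = atan2(-0.034475, 0.051092) = -0.593577 rad = -34.009°.
λ₂ = 164.033° + -34.009° = 130.024°.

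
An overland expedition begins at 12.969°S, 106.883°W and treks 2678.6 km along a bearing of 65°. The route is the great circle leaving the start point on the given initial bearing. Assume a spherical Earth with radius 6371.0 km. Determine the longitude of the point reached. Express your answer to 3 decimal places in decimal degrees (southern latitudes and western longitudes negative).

Central angle δ = d/R = 0.420436 rad.
With φ₁ = -12.969° = -0.226352 rad and θ = 65° = 1.134464 rad:
Destination latitude: φ₂ = arcsin( sin φ₁ cos δ + cos φ₁ sin δ cos θ ) = arcsin(-0.036784) = -2.108°.
For the longitude increment, Δλ = atan2( sin θ sin δ cos φ₁, cos δ − sin φ₁ sin φ₂ ) = atan2(0.360482, 0.904656) = 21.726°.
λ₂ = λ₁ + Δλ = -85.157°.

longitude -85.157°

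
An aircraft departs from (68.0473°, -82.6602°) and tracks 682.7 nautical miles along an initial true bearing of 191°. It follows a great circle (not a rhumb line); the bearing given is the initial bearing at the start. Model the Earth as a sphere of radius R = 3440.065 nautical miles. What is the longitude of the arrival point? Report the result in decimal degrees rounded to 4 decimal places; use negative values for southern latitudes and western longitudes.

The arc subtends δ = 682.7/3440.065 = 0.198456 rad at the centre.
Converting: φ₁ = 1.187649 rad, θ = 3.333579 rad.
sin φ₂ = sin φ₁ cos δ + cos φ₁ sin δ cos θ = (0.927493)(0.980372) + (0.373841)(0.197155)(-0.981627) = 0.836938
φ₂ = asin(0.836938) = 0.991663 rad = 56.8181°.
Δλ = atan2( sin θ sin δ cos φ₁ , cos δ − sin φ₁ sin φ₂ ) = atan2(-0.014064, 0.204119) = -0.068790 rad = -3.9414°.
Hence λ₂ = -82.6602° + -3.9414° = -86.6016°.

longitude -86.6016°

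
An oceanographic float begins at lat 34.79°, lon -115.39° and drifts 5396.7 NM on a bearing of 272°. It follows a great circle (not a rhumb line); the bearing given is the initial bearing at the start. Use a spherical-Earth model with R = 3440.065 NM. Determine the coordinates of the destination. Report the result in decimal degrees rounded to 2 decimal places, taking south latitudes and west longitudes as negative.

The arc subtends δ = 5396.7/3440.065 = 1.568778 rad at the centre.
Start latitude φ₁ = 0.607200 rad; initial bearing θ = 4.747296 rad.
sin φ₂ = sin φ₁ cos δ + cos φ₁ sin δ cos θ = (0.570570)(0.002018) + (0.821249)(0.999998)(0.034899) = 0.029812
φ₂ = asin(0.029812) = 0.029817 rad = 1.71°.
Δλ = atan2( sin θ sin δ cos φ₁ , cos δ − sin φ₁ sin φ₂ ) = atan2(-0.820747, -0.014992) = -1.589061 rad = -91.05°.
λ₂ = -115.39° + -91.05° = -206.44°, normalized to (−180°, 180°] → 153.56°.

latitude 1.71°, longitude 153.56°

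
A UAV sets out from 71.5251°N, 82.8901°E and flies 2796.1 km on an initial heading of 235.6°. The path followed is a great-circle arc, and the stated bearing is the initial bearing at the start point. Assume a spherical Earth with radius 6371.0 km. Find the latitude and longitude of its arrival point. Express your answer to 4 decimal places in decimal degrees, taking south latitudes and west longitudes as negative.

Central angle δ = d/R = 0.438879 rad.
Converting: φ₁ = 1.248348 rad, θ = 4.111996 rad.
sin φ₂ = sin φ₁ cos δ + cos φ₁ sin δ cos θ = (0.948463)(0.905228) + (0.316889)(0.424925)(-0.564967) = 0.782500
φ₂ = asin(0.782500) = 0.898671 rad = 51.4901°.
Δλ = atan2( sin θ sin δ cos φ₁ , cos δ − sin φ₁ sin φ₂ ) = atan2(-0.111105, 0.163056) = -0.598127 rad = -34.2701°.
λ₂ = λ₁ + Δλ = 48.6200°.

latitude 51.4901°, longitude 48.6200°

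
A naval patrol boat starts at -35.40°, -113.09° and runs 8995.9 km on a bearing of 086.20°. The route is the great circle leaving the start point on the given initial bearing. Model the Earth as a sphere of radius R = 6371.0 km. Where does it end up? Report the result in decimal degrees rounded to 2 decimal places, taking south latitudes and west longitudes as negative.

latitude -2.19°, longitude -32.70°

Angular distance δ = d/R = 8995.9 / 6371 = 1.412008 rad.
With φ₁ = -35.40° = -0.617847 rad and θ = 86.2° = 1.504474 rad:
Destination latitude: φ₂ = arcsin( sin φ₁ cos δ + cos φ₁ sin δ cos θ ) = arcsin(-0.038255) = -2.19°.
Δλ = atan2( sin θ sin δ cos φ₁ , cos δ − sin φ₁ sin φ₂ ) = atan2(0.803104, 0.135962) = 1.403091 rad = 80.39°.
λ₂ = λ₁ + Δλ = -32.70°.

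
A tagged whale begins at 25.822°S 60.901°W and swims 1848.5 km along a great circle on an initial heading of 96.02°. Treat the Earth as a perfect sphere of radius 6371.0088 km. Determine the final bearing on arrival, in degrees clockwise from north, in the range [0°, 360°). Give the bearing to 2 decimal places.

final bearing 87.81°

δ = 1848.5/6371.0088 = 0.290142 rad (16.6239°).
Start latitude φ₁ = -0.450679 rad; initial bearing θ = 1.675865 rad.
sin φ₂ = sin φ₁ cos δ + cos φ₁ sin δ cos θ = (-0.435577)(0.958203) + (0.900152)(0.286089)(-0.104876) = -0.444379
φ₂ = asin(-0.444379) = -0.460481 rad = -26.384°.
For the longitude increment, Δλ = atan2( sin θ sin δ cos φ₁, cos δ − sin φ₁ sin φ₂ ) = atan2(0.256103, 0.764642) = 18.517°.
λ₂ = -60.901° + 18.517° = -42.384°.
The forward bearing on arrival equals the back-azimuth from the destination plus 180°.
Back-azimuth from P₂ (-26.38°, -42.38°) to P₁ (-25.82°, -60.90°), with Δλ' = λ₁ − λ₂ = -18.52°: atan2( sin Δλ' cos φ₁ , cos φ₂ sin φ₁ − sin φ₂ cos φ₁ cos Δλ' ) = 267.81°.
Final bearing = (267.81° + 180°) mod 360° = 87.81°.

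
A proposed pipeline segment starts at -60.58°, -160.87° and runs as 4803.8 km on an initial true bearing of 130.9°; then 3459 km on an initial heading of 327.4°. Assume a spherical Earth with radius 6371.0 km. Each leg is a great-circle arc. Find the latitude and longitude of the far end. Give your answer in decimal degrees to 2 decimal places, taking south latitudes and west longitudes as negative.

latitude -30.43°, longitude -86.13°

Apply the spherical direct solution leg by leg, carrying full precision between legs.
Leg 1: from (-60.58°, -160.87°), δ = 4803.8/6371 = 0.754010 rad, θ = 130.9° → φ = -58.77°, λ = -67.29°.
Leg 2: from (-58.77°, -67.29°), δ = 3459/6371 = 0.542929 rad, θ = 327.4° → φ = -30.43°, λ = -86.13°.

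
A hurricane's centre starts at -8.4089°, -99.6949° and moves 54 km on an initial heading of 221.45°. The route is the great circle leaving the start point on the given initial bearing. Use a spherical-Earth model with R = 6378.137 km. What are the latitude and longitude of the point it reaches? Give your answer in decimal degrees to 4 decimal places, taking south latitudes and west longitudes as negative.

δ = 54/6378.137 = 0.008466 rad (0.4851°).
Converting: φ₁ = -0.146763 rad, θ = 3.865032 rad.
Applying the spherical law of cosines for sides, sin φ₂ = sin φ₁ cos δ + cos φ₁ sin δ cos θ = -0.152509, so φ₂ = -8.7724°.
For the longitude increment, Δλ = atan2( sin θ sin δ cos φ₁, cos δ − sin φ₁ sin φ₂ ) = atan2(-0.005544, 0.977662) = -0.3249°.
λ₂ = -99.6949° + -0.3249° = -100.0198°.

latitude -8.7724°, longitude -100.0198°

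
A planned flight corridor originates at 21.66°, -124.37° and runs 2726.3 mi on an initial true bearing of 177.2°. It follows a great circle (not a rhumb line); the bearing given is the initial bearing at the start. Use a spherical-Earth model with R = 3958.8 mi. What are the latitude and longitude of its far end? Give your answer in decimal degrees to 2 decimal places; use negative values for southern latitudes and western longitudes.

latitude -17.76°, longitude -122.50°

Central angle δ = d/R = 0.688668 rad.
Converting: φ₁ = 0.378038 rad, θ = 3.092723 rad.
Destination latitude: φ₂ = arcsin( sin φ₁ cos δ + cos φ₁ sin δ cos θ ) = arcsin(-0.304953) = -17.76°.
Then Δλ = atan2(0.028852, 0.884651) = 0.032603 rad, from sin θ sin δ cos φ₁ over cos δ − sin φ₁ sin φ₂.
Hence λ₂ = -124.37° + 1.87° = -122.50°.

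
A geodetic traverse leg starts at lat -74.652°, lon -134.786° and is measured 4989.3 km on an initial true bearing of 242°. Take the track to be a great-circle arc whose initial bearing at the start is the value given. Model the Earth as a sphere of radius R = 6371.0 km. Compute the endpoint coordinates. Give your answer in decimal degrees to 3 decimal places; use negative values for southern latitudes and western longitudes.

latitude -50.453°, longitude 123.266°

The arc subtends δ = 4989.3/6371 = 0.783127 rad at the centre.
Converting: φ₁ = -1.302923 rad, θ = 4.223697 rad.
Destination latitude: φ₂ = arcsin( sin φ₁ cos δ + cos φ₁ sin δ cos θ ) = arcsin(-0.771101) = -50.453°.
Δλ = atan2( sin θ sin δ cos φ₁ , cos δ − sin φ₁ sin φ₂ ) = atan2(-0.164875, -0.034889) = -1.779332 rad = -101.948°.
λ₂ = -134.786° + -101.948° = -236.734°, normalized to (−180°, 180°] → 123.266°.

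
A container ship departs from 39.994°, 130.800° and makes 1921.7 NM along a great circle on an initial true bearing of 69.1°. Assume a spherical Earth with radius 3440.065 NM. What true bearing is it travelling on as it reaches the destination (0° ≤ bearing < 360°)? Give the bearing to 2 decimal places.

final bearing 98.65°

δ = 1921.7/3440.065 = 0.558623 rad (32.0067°).
Converting: φ₁ = 0.698027 rad, θ = 1.206023 rad.
Destination latitude: φ₂ = arcsin( sin φ₁ cos δ + cos φ₁ sin δ cos θ ) = arcsin(0.689862) = 43.619°.
Then Δλ = atan2(0.379337, 0.404607) = 0.753176 rad, from sin θ sin δ cos φ₁ over cos δ − sin φ₁ sin φ₂.
Hence λ₂ = 130.800° + 43.154° = 173.954°.
The forward bearing on arrival equals the back-azimuth from the destination plus 180°.
Back-azimuth from P₂ (43.62°, 173.95°) to P₁ (39.99°, 130.80°), with Δλ' = λ₁ − λ₂ = -43.15°: atan2( sin Δλ' cos φ₁ , cos φ₂ sin φ₁ − sin φ₂ cos φ₁ cos Δλ' ) = 278.65°.
Final bearing = (278.65° + 180°) mod 360° = 98.65°.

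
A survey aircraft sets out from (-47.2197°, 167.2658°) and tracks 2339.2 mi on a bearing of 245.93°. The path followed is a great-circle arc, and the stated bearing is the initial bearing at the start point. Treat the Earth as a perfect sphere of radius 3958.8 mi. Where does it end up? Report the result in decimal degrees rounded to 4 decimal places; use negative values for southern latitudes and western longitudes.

δ = 2339.2/3958.8 = 0.590886 rad (33.8553°).
Start latitude φ₁ = -0.824139 rad; initial bearing θ = 4.292288 rad.
Applying the spherical law of cosines for sides, sin φ₂ = sin φ₁ cos δ + cos φ₁ sin δ cos θ = -0.763839, so φ₂ = -49.8038°.
Then Δλ = atan2(-0.345474, 0.269818) = -0.907744 rad, from sin θ sin δ cos φ₁ over cos δ − sin φ₁ sin φ₂.
λ₂ = λ₁ + Δλ = 115.2559°.

latitude -49.8038°, longitude 115.2559°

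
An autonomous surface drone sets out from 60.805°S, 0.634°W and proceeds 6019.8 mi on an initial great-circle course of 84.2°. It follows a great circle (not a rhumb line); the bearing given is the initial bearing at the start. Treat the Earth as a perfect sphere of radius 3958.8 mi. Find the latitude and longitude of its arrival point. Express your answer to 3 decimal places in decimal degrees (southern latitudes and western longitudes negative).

Angular distance δ = d/R = 6019.8 / 3958.8 = 1.520612 rad.
With φ₁ = -60.805° = -1.061247 rad and θ = 84.2° = 1.469567 rad:
sin φ₂ = sin φ₁ cos δ + cos φ₁ sin δ cos θ = (-0.872965)(0.050163) + (0.487783)(0.998741)(0.101056) = 0.005441
φ₂ = asin(0.005441) = 0.005441 rad = 0.312°.
Δλ = atan2( sin θ sin δ cos φ₁ , cos δ − sin φ₁ sin φ₂ ) = atan2(0.484675, 0.054913) = 1.457979 rad = 83.536°.
λ₂ = -0.634° + 83.536° = 82.902°.

latitude 0.312°, longitude 82.902°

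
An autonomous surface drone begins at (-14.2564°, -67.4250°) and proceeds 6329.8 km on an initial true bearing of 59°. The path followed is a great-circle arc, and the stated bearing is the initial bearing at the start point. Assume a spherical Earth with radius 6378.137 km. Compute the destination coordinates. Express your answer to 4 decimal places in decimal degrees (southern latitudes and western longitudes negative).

latitude 16.4611°, longitude -18.9707°

Central angle δ = d/R = 0.992421 rad.
Start latitude φ₁ = -0.248821 rad; initial bearing θ = 1.029744 rad.
Destination latitude: φ₂ = arcsin( sin φ₁ cos δ + cos φ₁ sin δ cos θ ) = arcsin(0.283364) = 16.4611°.
Then Δλ = atan2(0.695647, 0.616446) = 0.845687 rad, from sin θ sin δ cos φ₁ over cos δ − sin φ₁ sin φ₂.
Hence λ₂ = -67.4250° + 48.4543° = -18.9707°.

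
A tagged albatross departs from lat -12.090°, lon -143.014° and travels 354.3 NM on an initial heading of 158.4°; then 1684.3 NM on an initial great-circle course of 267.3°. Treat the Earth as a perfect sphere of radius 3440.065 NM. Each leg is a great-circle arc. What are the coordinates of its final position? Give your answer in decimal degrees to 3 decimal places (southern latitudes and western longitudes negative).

latitude -16.707°, longitude -170.110°

Apply the spherical direct solution leg by leg, carrying full precision between legs.
Leg 1: from (-12.090°, -143.014°), δ = 354.3/3440.065 = 0.102992 rad, θ = 158.4° → φ = -17.566°, λ = -140.739°.
Leg 2: from (-17.566°, -140.739°), δ = 1684.3/3440.065 = 0.489613 rad, θ = 267.3° → φ = -16.707°, λ = -170.110°.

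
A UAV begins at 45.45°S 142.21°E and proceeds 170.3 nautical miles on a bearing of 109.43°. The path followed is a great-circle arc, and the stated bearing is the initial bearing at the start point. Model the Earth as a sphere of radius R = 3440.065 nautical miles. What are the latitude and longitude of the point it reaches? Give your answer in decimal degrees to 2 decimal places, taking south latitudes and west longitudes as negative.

latitude -46.33°, longitude 146.09°

Central angle δ = d/R = 0.049505 rad.
Converting: φ₁ = -0.793252 rad, θ = 1.909914 rad.
Destination latitude: φ₂ = arcsin( sin φ₁ cos δ + cos φ₁ sin δ cos θ ) = arcsin(-0.723314) = -46.33°.
Then Δλ = atan2(0.032738, 0.483314) = 0.067633 rad, from sin θ sin δ cos φ₁ over cos δ − sin φ₁ sin φ₂.
λ₂ = 142.21° + 3.88° = 146.09°.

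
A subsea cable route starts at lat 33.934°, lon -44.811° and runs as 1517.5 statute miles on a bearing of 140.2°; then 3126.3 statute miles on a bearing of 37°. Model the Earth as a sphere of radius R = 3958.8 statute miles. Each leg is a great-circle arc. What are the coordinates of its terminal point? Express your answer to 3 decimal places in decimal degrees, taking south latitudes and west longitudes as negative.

Apply the spherical direct solution leg by leg, carrying full precision between legs.
Leg 1: from (33.934°, -44.811°), δ = 1517.5/3958.8 = 0.383323 rad, θ = 140.2° → φ = 16.220°, λ = -30.373°.
Leg 2: from (16.220°, -30.373°), δ = 3126.3/3958.8 = 0.789709 rad, θ = 37° → φ = 47.837°, λ = 9.172°.

latitude 47.837°, longitude 9.172°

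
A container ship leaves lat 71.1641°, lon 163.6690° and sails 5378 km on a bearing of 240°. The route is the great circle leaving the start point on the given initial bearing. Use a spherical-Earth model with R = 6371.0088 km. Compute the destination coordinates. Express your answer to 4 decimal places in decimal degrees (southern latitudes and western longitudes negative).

latitude 30.5404°, longitude 114.9465°

The arc subtends δ = 5378/6371.0088 = 0.844136 rad at the centre.
Start latitude φ₁ = 1.242048 rad; initial bearing θ = 4.188790 rad.
Destination latitude: φ₂ = arcsin( sin φ₁ cos δ + cos φ₁ sin δ cos θ ) = arcsin(0.508146) = 30.5404°.
For the longitude increment, Δλ = atan2( sin θ sin δ cos φ₁, cos δ − sin φ₁ sin φ₂ ) = atan2(-0.208975, 0.183444) = -48.7225°.
λ₂ = λ₁ + Δλ = 114.9465°.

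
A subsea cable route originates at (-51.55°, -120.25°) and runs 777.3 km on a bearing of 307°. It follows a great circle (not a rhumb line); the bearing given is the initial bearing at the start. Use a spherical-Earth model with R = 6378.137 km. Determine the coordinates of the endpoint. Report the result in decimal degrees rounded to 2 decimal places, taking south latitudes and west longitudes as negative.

latitude -47.04°, longitude -128.44°

Angular distance δ = d/R = 777.3 / 6378.137 = 0.121869 rad.
Converting: φ₁ = -0.899717 rad, θ = 5.358161 rad.
Destination latitude: φ₂ = arcsin( sin φ₁ cos δ + cos φ₁ sin δ cos θ ) = arcsin(-0.731848) = -47.04°.
Then Δλ = atan2(-0.060373, 0.419435) = -0.142956 rad, from sin θ sin δ cos φ₁ over cos δ − sin φ₁ sin φ₂.
λ₂ = λ₁ + Δλ = -128.44°.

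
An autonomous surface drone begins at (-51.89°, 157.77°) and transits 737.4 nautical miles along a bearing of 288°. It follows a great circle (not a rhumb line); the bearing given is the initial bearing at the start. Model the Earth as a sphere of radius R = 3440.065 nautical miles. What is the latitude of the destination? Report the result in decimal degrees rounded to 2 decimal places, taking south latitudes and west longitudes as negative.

Central angle δ = d/R = 0.214356 rad.
Converting: φ₁ = -0.905651 rad, θ = 5.026548 rad.
Applying the spherical law of cosines for sides, sin φ₂ = sin φ₁ cos δ + cos φ₁ sin δ cos θ = -0.728251, so φ₂ = -46.74°.
Then Δλ = atan2(-0.124859, 0.404106) = -0.299670 rad, from sin θ sin δ cos φ₁ over cos δ − sin φ₁ sin φ₂.
Hence λ₂ = 157.77° + -17.17° = 140.60°.

latitude -46.74°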